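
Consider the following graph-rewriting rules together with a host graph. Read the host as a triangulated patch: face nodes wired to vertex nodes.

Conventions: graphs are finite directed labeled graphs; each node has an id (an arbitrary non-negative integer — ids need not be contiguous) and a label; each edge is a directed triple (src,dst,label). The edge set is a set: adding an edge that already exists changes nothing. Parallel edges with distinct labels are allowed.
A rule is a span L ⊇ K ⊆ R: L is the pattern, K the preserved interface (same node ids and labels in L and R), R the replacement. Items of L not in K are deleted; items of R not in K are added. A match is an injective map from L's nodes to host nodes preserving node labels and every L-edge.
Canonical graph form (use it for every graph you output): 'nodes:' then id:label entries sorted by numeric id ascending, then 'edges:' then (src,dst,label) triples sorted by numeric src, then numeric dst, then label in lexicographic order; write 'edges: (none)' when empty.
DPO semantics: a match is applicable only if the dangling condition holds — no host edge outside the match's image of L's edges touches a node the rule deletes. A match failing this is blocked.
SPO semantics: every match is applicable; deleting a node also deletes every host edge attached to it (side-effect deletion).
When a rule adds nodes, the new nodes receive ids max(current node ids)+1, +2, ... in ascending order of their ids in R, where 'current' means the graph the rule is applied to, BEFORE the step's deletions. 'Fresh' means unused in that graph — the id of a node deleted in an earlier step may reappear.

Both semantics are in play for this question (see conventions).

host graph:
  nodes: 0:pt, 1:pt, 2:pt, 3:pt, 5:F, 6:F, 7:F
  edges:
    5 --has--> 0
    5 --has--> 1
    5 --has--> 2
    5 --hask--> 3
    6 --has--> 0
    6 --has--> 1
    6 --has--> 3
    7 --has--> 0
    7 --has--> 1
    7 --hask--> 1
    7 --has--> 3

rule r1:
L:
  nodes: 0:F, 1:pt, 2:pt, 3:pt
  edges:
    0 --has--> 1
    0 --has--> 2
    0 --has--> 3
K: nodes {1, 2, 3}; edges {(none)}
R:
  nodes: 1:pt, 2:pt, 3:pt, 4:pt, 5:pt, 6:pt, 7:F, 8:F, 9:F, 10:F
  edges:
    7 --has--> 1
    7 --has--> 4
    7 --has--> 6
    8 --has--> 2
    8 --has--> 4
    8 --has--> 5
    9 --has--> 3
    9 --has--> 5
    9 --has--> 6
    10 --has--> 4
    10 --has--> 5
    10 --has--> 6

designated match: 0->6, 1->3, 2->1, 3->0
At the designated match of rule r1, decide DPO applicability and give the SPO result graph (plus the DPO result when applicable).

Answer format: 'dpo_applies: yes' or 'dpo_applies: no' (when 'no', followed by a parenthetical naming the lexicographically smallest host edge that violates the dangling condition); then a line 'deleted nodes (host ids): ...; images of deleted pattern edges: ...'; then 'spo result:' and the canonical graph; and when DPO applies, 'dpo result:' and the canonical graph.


dpo_applies: yes
deleted nodes (host ids): 6; images of deleted pattern edges: (6,0,has); (6,1,has); (6,3,has)
spo result:
nodes: 0:pt, 1:pt, 2:pt, 3:pt, 5:F, 7:F, 8:pt, 9:pt, 10:pt, 11:F, 12:F, 13:F, 14:F
edges: (5,0,has); (5,1,has); (5,2,has); (5,3,hask); (7,0,has); (7,1,has); (7,1,hask); (7,3,has); (11,3,has); (11,8,has); (11,10,has); (12,1,has); (12,8,has); (12,9,has); (13,0,has); (13,9,has); (13,10,has); (14,8,has); (14,9,has); (14,10,has)
dpo result:
nodes: 0:pt, 1:pt, 2:pt, 3:pt, 5:F, 7:F, 8:pt, 9:pt, 10:pt, 11:F, 12:F, 13:F, 14:F
edges: (5,0,has); (5,1,has); (5,2,has); (5,3,hask); (7,0,has); (7,1,has); (7,1,hask); (7,3,has); (11,3,has); (11,8,has); (11,10,has); (12,1,has); (12,8,has); (12,9,has); (13,0,has); (13,9,has); (13,10,has); (14,8,has); (14,9,has); (14,10,has)


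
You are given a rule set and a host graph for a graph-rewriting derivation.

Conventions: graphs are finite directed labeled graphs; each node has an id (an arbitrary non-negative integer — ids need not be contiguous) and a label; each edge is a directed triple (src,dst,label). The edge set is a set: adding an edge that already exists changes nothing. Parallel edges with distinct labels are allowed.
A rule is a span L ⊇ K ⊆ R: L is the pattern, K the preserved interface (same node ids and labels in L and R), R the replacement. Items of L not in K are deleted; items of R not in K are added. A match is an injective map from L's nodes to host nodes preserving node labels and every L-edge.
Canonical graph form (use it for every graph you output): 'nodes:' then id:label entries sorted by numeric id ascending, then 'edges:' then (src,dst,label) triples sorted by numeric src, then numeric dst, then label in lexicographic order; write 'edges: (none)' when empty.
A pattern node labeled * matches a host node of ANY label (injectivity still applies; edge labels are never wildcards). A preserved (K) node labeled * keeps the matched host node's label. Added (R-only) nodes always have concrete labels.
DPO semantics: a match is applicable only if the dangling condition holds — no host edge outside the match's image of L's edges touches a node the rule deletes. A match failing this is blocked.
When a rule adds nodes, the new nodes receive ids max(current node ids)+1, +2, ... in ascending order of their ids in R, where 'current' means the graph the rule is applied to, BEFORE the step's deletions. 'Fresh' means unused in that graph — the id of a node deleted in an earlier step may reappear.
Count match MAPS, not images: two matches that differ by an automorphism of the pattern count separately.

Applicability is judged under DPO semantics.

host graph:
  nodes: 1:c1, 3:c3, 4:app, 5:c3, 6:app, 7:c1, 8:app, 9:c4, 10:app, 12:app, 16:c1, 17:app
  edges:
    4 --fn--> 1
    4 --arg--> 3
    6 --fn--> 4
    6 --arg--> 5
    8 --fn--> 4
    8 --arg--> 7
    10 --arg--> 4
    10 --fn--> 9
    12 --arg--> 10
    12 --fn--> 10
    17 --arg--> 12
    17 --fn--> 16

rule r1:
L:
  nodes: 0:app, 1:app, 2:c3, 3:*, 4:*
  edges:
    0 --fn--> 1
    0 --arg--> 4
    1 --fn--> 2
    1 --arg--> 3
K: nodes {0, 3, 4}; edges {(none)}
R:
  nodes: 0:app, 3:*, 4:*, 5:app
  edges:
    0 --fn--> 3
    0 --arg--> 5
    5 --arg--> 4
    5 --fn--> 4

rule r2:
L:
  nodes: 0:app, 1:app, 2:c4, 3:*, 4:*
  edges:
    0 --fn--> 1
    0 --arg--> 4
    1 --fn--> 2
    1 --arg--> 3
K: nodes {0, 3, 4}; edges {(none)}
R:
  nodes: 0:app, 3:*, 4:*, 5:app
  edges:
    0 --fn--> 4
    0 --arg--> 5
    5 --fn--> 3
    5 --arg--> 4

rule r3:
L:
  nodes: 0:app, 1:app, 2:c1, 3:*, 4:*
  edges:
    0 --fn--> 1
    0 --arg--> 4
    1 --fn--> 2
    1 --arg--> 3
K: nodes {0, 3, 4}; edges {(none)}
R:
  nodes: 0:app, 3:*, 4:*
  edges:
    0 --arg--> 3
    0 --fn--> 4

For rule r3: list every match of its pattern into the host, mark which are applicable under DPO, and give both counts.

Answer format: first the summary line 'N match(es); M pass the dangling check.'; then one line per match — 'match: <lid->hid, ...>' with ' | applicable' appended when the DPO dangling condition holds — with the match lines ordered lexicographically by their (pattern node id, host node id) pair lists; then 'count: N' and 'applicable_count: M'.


2 match(es); 0 pass the dangling check.
match: 0->6, 1->4, 2->1, 3->3, 4->5
match: 0->8, 1->4, 2->1, 3->3, 4->7
count: 2
applicable_count: 0


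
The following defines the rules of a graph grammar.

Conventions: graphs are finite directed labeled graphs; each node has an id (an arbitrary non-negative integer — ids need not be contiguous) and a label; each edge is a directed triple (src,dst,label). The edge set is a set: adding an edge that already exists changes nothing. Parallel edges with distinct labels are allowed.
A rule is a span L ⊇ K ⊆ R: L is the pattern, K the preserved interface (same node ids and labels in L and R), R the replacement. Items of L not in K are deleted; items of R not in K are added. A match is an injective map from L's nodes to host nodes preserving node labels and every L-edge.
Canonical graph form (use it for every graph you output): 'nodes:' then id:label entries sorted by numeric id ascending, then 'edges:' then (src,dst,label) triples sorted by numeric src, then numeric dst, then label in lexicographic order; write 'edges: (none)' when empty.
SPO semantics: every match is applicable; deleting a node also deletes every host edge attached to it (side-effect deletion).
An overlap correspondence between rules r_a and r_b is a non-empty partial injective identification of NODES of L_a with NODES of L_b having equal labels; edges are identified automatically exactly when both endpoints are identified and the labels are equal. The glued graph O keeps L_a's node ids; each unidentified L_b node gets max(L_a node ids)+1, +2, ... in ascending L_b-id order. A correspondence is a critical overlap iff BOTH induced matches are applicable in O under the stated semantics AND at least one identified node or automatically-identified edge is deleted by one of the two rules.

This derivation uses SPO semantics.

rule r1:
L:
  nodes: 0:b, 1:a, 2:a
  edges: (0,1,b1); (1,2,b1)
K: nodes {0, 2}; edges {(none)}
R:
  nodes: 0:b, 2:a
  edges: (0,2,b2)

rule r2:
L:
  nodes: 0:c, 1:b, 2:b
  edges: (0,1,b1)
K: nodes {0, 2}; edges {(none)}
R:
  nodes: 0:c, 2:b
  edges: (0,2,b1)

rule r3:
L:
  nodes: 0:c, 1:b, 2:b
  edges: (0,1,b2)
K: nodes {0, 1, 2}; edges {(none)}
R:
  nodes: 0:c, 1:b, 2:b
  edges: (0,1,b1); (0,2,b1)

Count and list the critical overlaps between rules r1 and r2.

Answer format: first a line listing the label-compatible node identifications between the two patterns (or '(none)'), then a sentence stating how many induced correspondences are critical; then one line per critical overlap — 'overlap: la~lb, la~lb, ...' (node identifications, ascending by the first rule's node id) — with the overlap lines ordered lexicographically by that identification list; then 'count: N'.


label-compatible node identifications between L(r1) and L(r2): 0~1, 0~2
1 of the induced correspondences is a critical overlap of r1 and r2.
overlap: 0~1
count: 1


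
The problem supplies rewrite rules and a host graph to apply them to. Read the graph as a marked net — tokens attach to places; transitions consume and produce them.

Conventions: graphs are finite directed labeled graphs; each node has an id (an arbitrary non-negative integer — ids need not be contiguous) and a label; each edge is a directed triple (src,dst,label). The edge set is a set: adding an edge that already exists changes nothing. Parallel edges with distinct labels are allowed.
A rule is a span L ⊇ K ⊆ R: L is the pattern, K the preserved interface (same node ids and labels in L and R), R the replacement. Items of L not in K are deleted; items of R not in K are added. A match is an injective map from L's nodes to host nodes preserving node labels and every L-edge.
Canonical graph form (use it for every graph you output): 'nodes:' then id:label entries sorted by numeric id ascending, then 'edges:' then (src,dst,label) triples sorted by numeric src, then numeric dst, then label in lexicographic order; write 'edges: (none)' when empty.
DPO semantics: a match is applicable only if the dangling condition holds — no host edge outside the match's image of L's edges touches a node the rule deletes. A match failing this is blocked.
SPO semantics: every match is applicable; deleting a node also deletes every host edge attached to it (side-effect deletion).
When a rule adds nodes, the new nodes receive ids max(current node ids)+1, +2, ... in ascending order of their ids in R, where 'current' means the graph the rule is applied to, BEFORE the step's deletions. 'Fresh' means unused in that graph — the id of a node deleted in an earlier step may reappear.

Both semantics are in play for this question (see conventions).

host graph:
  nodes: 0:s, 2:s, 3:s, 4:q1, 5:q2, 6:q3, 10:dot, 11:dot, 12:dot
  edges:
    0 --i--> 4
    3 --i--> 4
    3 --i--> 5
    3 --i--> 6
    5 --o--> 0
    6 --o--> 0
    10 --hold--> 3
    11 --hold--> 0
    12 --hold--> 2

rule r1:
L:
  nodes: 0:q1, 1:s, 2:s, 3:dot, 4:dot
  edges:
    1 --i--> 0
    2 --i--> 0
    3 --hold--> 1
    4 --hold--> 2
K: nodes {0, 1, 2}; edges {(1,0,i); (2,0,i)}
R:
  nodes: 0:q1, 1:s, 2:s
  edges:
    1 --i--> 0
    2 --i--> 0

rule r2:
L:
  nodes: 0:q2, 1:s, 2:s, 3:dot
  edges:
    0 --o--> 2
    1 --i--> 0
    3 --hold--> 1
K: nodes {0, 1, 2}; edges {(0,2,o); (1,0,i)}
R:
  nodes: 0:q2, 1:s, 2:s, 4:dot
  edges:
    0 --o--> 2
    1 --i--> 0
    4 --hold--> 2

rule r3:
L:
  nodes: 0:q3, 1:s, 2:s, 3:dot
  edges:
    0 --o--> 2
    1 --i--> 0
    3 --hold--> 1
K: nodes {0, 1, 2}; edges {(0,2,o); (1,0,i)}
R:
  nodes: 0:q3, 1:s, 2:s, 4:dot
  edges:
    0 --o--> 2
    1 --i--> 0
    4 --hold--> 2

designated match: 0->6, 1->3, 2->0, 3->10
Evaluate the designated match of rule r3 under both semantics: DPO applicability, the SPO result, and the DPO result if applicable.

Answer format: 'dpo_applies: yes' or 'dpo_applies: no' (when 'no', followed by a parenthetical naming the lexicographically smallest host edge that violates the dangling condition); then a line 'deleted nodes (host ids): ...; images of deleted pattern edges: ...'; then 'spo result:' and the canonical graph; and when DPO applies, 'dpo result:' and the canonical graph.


dpo_applies: yes
deleted nodes (host ids): 10; images of deleted pattern edges: (10,3,hold)
spo result:
nodes: 0:s, 2:s, 3:s, 4:q1, 5:q2, 6:q3, 11:dot, 12:dot, 13:dot
edges: (0,4,i); (3,4,i); (3,5,i); (3,6,i); (5,0,o); (6,0,o); (11,0,hold); (12,2,hold); (13,0,hold)
dpo result:
nodes: 0:s, 2:s, 3:s, 4:q1, 5:q2, 6:q3, 11:dot, 12:dot, 13:dot
edges: (0,4,i); (3,4,i); (3,5,i); (3,6,i); (5,0,o); (6,0,o); (11,0,hold); (12,2,hold); (13,0,hold)


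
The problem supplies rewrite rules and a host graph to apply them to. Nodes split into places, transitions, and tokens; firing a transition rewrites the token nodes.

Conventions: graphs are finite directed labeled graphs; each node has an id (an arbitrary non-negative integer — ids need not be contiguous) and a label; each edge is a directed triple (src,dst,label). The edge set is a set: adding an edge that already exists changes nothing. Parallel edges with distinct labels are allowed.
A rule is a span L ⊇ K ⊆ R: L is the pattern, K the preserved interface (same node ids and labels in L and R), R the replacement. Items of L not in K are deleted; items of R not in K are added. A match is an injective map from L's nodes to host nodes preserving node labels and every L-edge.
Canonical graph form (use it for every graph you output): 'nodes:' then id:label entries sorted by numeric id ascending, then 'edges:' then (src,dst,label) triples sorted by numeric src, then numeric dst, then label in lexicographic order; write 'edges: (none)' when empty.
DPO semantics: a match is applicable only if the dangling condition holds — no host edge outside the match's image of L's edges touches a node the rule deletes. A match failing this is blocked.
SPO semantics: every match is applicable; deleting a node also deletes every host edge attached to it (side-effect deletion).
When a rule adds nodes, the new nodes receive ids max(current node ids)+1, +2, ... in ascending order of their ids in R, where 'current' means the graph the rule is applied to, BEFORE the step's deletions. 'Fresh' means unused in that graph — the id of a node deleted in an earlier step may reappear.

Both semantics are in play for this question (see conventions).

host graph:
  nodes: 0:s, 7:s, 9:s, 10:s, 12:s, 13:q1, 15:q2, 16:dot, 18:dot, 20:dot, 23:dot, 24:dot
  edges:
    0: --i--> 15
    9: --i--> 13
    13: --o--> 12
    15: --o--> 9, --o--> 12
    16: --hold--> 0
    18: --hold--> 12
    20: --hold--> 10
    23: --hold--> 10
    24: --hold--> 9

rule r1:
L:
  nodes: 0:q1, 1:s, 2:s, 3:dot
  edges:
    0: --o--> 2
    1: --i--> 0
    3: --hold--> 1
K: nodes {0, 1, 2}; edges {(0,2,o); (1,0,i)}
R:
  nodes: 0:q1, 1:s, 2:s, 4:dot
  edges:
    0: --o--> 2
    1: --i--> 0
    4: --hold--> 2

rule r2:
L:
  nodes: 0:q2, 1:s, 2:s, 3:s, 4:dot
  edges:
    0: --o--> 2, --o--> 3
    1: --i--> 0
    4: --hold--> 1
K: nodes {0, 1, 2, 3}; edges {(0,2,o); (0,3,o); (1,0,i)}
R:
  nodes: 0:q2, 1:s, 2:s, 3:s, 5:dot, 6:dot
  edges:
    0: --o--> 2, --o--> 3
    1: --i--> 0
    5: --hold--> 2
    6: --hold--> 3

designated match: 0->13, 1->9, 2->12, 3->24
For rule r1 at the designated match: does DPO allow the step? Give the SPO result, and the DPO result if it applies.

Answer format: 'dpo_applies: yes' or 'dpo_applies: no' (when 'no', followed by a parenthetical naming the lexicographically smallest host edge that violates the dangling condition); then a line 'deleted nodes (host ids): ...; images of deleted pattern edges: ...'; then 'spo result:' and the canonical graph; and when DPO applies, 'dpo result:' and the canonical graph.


dpo_applies: yes
deleted nodes (host ids): 24; images of deleted pattern edges: (24,9,hold)
spo result:
nodes: 0:s, 7:s, 9:s, 10:s, 12:s, 13:q1, 15:q2, 16:dot, 18:dot, 20:dot, 23:dot, 25:dot
edges: (0,15,i); (9,13,i); (13,12,o); (15,9,o); (15,12,o); (16,0,hold); (18,12,hold); (20,10,hold); (23,10,hold); (25,12,hold)
dpo result:
nodes: 0:s, 7:s, 9:s, 10:s, 12:s, 13:q1, 15:q2, 16:dot, 18:dot, 20:dot, 23:dot, 25:dot
edges: (0,15,i); (9,13,i); (13,12,o); (15,9,o); (15,12,o); (16,0,hold); (18,12,hold); (20,10,hold); (23,10,hold); (25,12,hold)


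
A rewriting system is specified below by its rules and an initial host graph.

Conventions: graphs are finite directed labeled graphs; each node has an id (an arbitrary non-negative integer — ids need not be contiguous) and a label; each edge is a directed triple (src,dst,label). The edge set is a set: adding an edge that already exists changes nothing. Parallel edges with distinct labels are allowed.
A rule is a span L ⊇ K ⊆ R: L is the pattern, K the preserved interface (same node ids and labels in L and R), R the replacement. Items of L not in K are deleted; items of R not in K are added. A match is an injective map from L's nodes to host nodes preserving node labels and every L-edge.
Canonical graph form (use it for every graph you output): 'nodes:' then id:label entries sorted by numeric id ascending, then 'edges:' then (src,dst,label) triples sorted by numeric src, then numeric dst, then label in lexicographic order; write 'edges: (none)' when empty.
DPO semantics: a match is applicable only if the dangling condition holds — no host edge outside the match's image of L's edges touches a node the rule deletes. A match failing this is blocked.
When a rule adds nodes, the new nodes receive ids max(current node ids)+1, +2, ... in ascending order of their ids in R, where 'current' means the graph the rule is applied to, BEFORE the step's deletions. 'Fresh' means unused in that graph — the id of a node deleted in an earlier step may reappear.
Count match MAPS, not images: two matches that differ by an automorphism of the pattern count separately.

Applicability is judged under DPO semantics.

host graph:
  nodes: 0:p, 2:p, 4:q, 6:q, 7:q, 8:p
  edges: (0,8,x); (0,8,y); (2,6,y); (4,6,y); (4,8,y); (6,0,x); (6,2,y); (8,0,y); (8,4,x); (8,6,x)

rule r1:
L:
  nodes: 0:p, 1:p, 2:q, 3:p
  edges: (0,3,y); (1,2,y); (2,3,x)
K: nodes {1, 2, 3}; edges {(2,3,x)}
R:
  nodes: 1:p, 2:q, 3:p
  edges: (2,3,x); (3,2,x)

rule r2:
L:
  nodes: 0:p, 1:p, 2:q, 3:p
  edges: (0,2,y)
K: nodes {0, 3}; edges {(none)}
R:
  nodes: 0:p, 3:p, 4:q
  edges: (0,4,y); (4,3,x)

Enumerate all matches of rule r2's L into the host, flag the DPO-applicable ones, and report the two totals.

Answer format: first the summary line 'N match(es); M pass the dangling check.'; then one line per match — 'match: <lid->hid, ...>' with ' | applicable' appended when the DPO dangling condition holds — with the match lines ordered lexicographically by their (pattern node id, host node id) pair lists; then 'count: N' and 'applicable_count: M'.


2 match(es); 0 pass the dangling check.
match: 0->2, 1->0, 2->6, 3->8
match: 0->2, 1->8, 2->6, 3->0
count: 2
applicable_count: 0


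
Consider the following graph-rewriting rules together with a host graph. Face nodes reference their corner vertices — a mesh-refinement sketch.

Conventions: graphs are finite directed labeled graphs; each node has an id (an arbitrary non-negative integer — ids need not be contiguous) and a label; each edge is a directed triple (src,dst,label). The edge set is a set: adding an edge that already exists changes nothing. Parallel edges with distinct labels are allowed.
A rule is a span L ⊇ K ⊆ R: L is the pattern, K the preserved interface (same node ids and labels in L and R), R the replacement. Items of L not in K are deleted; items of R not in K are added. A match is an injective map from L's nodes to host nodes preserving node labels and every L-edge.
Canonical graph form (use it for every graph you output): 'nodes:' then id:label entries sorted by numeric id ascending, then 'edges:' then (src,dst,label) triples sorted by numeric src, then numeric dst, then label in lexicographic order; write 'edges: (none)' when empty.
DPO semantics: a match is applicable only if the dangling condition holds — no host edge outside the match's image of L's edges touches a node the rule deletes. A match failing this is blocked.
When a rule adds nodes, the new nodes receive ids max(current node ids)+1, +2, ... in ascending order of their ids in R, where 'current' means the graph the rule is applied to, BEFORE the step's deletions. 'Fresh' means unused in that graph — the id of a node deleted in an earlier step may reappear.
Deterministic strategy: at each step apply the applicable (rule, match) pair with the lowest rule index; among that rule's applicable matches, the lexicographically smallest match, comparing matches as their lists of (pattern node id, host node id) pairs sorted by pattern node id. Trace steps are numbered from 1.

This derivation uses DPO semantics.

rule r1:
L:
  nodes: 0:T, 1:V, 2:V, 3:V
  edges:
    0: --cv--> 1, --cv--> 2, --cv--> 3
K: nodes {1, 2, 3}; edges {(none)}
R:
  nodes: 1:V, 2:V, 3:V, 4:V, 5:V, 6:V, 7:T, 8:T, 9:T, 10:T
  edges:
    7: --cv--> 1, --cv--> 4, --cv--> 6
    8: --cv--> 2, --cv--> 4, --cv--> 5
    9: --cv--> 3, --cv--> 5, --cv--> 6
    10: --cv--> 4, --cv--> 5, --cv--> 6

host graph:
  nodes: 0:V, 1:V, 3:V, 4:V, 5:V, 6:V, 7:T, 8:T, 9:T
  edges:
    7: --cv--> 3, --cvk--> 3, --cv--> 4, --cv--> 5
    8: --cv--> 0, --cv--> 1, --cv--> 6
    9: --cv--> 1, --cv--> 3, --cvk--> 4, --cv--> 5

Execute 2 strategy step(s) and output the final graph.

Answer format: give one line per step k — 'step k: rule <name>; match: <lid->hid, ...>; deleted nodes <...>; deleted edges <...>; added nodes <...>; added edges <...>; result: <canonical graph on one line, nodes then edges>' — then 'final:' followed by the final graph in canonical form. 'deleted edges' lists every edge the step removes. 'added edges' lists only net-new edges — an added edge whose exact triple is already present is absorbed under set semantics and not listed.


step 1: rule r1; match: 0->8, 1->0, 2->1, 3->6; deleted nodes 8; deleted edges (8,0,cv); (8,1,cv); (8,6,cv); added nodes 10, 11, 12, 13, 14, 15, 16; added edges (13,0,cv); (13,10,cv); (13,12,cv); (14,1,cv); (14,10,cv); (14,11,cv); (15,6,cv); (15,11,cv); (15,12,cv); (16,10,cv); (16,11,cv); (16,12,cv); result: nodes: 0:V, 1:V, 3:V, 4:V, 5:V, 6:V, 7:T, 9:T, 10:V, 11:V, 12:V, 13:T, 14:T, 15:T, 16:T edges: (7,3,cv); (7,3,cvk); (7,4,cv); (7,5,cv); (9,1,cv); (9,3,cv); (9,4,cvk); (9,5,cv); (13,0,cv); (13,10,cv); (13,12,cv); (14,1,cv); (14,10,cv); (14,11,cv); (15,6,cv); (15,11,cv); (15,12,cv); (16,10,cv); (16,11,cv); (16,12,cv)
step 2: rule r1; match: 0->13, 1->0, 2->10, 3->12; deleted nodes 13; deleted edges (13,0,cv); (13,10,cv); (13,12,cv); added nodes 17, 18, 19, 20, 21, 22, 23; added edges (20,0,cv); (20,17,cv); (20,19,cv); (21,10,cv); (21,17,cv); (21,18,cv); (22,12,cv); (22,18,cv); (22,19,cv); (23,17,cv); (23,18,cv); (23,19,cv); result: nodes: 0:V, 1:V, 3:V, 4:V, 5:V, 6:V, 7:T, 9:T, 10:V, 11:V, 12:V, 14:T, 15:T, 16:T, 17:V, 18:V, 19:V, 20:T, 21:T, 22:T, 23:T edges: (7,3,cv); (7,3,cvk); (7,4,cv); (7,5,cv); (9,1,cv); (9,3,cv); (9,4,cvk); (9,5,cv); (14,1,cv); (14,10,cv); (14,11,cv); (15,6,cv); (15,11,cv); (15,12,cv); (16,10,cv); (16,11,cv); (16,12,cv); (20,0,cv); (20,17,cv); (20,19,cv); (21,10,cv); (21,17,cv); (21,18,cv); (22,12,cv); (22,18,cv); (22,19,cv); (23,17,cv); (23,18,cv); (23,19,cv)
final:
nodes: 0:V, 1:V, 3:V, 4:V, 5:V, 6:V, 7:T, 9:T, 10:V, 11:V, 12:V, 14:T, 15:T, 16:T, 17:V, 18:V, 19:V, 20:T, 21:T, 22:T, 23:T
edges: (7,3,cv); (7,3,cvk); (7,4,cv); (7,5,cv); (9,1,cv); (9,3,cv); (9,4,cvk); (9,5,cv); (14,1,cv); (14,10,cv); (14,11,cv); (15,6,cv); (15,11,cv); (15,12,cv); (16,10,cv); (16,11,cv); (16,12,cv); (20,0,cv); (20,17,cv); (20,19,cv); (21,10,cv); (21,17,cv); (21,18,cv); (22,12,cv); (22,18,cv); (22,19,cv); (23,17,cv); (23,18,cv); (23,19,cv)


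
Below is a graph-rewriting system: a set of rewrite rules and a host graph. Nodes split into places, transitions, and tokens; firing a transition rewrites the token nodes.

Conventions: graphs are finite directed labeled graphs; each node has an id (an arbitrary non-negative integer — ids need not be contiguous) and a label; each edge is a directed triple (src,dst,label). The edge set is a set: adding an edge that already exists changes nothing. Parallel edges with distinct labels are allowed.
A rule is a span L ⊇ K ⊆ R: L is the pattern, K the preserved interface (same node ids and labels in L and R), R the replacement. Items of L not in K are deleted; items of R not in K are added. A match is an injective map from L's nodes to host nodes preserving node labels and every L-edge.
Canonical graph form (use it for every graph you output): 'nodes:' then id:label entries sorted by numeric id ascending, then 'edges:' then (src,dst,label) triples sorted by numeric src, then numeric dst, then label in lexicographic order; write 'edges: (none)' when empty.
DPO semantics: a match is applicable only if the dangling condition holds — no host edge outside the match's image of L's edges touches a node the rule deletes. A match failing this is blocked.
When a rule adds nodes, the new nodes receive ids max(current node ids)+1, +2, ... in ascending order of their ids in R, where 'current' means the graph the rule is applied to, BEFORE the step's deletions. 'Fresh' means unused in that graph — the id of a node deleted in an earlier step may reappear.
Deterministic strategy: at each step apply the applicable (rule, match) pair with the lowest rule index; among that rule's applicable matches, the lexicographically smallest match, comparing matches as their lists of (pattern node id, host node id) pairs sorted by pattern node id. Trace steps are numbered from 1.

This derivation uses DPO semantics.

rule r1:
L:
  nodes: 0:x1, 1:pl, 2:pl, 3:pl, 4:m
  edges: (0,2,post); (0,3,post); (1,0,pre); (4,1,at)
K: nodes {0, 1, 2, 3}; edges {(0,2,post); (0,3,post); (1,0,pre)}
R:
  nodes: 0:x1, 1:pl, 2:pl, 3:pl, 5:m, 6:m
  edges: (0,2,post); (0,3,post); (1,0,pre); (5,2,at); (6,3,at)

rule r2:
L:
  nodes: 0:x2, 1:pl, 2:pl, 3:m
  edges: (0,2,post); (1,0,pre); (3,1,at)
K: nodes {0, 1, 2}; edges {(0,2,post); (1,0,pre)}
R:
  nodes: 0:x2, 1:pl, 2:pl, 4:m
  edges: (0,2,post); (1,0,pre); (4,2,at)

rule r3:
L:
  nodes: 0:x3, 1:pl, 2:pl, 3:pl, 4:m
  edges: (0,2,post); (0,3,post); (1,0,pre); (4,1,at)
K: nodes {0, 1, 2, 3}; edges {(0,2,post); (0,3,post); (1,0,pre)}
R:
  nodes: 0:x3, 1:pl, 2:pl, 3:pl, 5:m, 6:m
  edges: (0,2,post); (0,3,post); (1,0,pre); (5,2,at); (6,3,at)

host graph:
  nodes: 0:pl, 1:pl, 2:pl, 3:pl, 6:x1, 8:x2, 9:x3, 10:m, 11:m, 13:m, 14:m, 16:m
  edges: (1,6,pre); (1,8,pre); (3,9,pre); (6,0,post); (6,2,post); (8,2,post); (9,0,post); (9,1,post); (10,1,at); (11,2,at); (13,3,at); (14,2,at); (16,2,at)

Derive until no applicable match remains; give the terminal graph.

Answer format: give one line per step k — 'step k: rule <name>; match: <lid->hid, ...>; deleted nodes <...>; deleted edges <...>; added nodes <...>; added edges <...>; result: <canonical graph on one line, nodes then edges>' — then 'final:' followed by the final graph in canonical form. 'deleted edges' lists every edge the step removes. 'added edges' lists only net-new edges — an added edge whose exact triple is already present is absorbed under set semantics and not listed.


step 1: rule r1; match: 0->6, 1->1, 2->0, 3->2, 4->10; deleted nodes 10; deleted edges (10,1,at); added nodes 17, 18; added edges (17,0,at); (18,2,at); result: nodes: 0:pl, 1:pl, 2:pl, 3:pl, 6:x1, 8:x2, 9:x3, 11:m, 13:m, 14:m, 16:m, 17:m, 18:m edges: (1,6,pre); (1,8,pre); (3,9,pre); (6,0,post); (6,2,post); (8,2,post); (9,0,post); (9,1,post); (11,2,at); (13,3,at); (14,2,at); (16,2,at); (17,0,at); (18,2,at)
step 2: rule r3; match: 0->9, 1->3, 2->0, 3->1, 4->13; deleted nodes 13; deleted edges (13,3,at); added nodes 19, 20; added edges (19,0,at); (20,1,at); result: nodes: 0:pl, 1:pl, 2:pl, 3:pl, 6:x1, 8:x2, 9:x3, 11:m, 14:m, 16:m, 17:m, 18:m, 19:m, 20:m edges: (1,6,pre); (1,8,pre); (3,9,pre); (6,0,post); (6,2,post); (8,2,post); (9,0,post); (9,1,post); (11,2,at); (14,2,at); (16,2,at); (17,0,at); (18,2,at); (19,0,at); (20,1,at)
step 3: rule r1; match: 0->6, 1->1, 2->0, 3->2, 4->20; deleted nodes 20; deleted edges (20,1,at); added nodes 21, 22; added edges (21,0,at); (22,2,at); result: nodes: 0:pl, 1:pl, 2:pl, 3:pl, 6:x1, 8:x2, 9:x3, 11:m, 14:m, 16:m, 17:m, 18:m, 19:m, 21:m, 22:m edges: (1,6,pre); (1,8,pre); (3,9,pre); (6,0,post); (6,2,post); (8,2,post); (9,0,post); (9,1,post); (11,2,at); (14,2,at); (16,2,at); (17,0,at); (18,2,at); (19,0,at); (21,0,at); (22,2,at)
final:
nodes: 0:pl, 1:pl, 2:pl, 3:pl, 6:x1, 8:x2, 9:x3, 11:m, 14:m, 16:m, 17:m, 18:m, 19:m, 21:m, 22:m
edges: (1,6,pre); (1,8,pre); (3,9,pre); (6,0,post); (6,2,post); (8,2,post); (9,0,post); (9,1,post); (11,2,at); (14,2,at); (16,2,at); (17,0,at); (18,2,at); (19,0,at); (21,0,at); (22,2,at)


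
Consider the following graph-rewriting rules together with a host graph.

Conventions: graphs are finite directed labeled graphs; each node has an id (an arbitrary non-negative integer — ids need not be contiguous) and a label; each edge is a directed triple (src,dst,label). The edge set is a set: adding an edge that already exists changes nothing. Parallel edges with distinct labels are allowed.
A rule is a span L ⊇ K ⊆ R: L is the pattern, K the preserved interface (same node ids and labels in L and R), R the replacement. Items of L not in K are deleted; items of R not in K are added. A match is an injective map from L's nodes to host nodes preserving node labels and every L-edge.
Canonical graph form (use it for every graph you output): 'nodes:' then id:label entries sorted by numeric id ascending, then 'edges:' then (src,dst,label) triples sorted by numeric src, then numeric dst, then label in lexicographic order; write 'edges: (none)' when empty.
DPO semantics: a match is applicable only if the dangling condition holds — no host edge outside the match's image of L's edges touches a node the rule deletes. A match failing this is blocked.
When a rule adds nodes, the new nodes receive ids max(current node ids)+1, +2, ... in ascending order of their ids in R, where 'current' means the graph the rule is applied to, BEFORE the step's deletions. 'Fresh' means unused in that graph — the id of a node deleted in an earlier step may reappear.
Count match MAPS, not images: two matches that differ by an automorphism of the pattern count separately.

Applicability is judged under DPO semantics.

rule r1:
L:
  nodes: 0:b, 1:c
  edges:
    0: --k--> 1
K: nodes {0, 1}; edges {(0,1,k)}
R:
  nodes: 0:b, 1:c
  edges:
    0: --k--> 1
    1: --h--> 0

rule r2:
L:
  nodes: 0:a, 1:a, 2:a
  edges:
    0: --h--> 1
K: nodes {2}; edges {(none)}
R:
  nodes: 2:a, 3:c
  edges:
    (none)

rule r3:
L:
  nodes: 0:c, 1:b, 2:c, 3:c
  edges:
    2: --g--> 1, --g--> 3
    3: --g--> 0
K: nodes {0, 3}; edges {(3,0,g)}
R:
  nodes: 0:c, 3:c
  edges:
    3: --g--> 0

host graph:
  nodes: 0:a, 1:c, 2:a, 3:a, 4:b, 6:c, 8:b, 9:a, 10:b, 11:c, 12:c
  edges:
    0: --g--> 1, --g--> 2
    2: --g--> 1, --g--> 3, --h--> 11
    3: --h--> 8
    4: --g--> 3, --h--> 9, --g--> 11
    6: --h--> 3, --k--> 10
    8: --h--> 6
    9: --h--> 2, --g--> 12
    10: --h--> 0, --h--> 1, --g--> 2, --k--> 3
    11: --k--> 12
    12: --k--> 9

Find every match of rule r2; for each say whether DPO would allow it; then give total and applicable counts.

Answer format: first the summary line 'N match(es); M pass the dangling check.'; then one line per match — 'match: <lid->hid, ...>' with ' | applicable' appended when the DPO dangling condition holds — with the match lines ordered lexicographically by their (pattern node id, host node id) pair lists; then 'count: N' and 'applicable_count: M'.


2 match(es); 0 pass the dangling check.
match: 0->9, 1->2, 2->0
match: 0->9, 1->2, 2->3
count: 2
applicable_count: 0


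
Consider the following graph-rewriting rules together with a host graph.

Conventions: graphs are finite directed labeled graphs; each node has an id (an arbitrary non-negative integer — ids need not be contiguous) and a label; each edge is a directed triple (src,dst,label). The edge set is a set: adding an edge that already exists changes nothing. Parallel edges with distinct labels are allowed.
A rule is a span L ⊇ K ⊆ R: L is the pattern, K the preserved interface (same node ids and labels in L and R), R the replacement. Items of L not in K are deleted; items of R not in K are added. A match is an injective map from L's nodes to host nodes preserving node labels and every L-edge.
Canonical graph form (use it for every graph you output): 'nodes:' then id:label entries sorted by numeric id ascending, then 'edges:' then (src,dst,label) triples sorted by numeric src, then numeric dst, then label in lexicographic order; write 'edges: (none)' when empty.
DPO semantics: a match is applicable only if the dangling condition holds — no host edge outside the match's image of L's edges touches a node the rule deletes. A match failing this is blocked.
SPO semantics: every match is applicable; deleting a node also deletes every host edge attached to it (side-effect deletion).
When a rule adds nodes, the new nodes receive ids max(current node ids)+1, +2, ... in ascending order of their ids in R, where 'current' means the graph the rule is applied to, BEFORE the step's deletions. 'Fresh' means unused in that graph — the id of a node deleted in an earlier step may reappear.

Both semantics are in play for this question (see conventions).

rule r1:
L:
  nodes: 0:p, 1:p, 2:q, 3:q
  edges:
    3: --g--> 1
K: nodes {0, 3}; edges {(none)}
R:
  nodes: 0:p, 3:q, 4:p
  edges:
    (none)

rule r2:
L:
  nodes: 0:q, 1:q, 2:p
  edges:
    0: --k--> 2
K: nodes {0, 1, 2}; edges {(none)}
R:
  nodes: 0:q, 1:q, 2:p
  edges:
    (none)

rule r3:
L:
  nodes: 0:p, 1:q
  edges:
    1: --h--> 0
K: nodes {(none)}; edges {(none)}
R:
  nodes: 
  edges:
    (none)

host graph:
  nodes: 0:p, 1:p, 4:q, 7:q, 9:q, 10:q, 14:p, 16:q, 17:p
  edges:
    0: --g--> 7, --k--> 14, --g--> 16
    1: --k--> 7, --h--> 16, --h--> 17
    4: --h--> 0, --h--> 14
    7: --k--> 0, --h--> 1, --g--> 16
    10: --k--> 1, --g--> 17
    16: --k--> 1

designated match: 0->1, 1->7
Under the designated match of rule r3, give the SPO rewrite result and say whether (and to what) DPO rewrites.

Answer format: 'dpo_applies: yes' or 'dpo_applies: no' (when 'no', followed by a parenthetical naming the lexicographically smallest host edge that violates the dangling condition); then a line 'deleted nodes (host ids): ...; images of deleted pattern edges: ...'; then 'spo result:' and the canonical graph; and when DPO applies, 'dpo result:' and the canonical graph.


dpo_applies: no
(the rule deletes node 7, which keeps host edge (0,7,g) outside the match image — the dangling condition fails, DPO blocks; SPO proceeds and side-deletes such edges)
deleted nodes (host ids): 1, 7; images of deleted pattern edges: (7,1,h)
spo result:
nodes: 0:p, 4:q, 9:q, 10:q, 14:p, 16:q, 17:p
edges: (0,14,k); (0,16,g); (4,0,h); (4,14,h); (10,17,g)


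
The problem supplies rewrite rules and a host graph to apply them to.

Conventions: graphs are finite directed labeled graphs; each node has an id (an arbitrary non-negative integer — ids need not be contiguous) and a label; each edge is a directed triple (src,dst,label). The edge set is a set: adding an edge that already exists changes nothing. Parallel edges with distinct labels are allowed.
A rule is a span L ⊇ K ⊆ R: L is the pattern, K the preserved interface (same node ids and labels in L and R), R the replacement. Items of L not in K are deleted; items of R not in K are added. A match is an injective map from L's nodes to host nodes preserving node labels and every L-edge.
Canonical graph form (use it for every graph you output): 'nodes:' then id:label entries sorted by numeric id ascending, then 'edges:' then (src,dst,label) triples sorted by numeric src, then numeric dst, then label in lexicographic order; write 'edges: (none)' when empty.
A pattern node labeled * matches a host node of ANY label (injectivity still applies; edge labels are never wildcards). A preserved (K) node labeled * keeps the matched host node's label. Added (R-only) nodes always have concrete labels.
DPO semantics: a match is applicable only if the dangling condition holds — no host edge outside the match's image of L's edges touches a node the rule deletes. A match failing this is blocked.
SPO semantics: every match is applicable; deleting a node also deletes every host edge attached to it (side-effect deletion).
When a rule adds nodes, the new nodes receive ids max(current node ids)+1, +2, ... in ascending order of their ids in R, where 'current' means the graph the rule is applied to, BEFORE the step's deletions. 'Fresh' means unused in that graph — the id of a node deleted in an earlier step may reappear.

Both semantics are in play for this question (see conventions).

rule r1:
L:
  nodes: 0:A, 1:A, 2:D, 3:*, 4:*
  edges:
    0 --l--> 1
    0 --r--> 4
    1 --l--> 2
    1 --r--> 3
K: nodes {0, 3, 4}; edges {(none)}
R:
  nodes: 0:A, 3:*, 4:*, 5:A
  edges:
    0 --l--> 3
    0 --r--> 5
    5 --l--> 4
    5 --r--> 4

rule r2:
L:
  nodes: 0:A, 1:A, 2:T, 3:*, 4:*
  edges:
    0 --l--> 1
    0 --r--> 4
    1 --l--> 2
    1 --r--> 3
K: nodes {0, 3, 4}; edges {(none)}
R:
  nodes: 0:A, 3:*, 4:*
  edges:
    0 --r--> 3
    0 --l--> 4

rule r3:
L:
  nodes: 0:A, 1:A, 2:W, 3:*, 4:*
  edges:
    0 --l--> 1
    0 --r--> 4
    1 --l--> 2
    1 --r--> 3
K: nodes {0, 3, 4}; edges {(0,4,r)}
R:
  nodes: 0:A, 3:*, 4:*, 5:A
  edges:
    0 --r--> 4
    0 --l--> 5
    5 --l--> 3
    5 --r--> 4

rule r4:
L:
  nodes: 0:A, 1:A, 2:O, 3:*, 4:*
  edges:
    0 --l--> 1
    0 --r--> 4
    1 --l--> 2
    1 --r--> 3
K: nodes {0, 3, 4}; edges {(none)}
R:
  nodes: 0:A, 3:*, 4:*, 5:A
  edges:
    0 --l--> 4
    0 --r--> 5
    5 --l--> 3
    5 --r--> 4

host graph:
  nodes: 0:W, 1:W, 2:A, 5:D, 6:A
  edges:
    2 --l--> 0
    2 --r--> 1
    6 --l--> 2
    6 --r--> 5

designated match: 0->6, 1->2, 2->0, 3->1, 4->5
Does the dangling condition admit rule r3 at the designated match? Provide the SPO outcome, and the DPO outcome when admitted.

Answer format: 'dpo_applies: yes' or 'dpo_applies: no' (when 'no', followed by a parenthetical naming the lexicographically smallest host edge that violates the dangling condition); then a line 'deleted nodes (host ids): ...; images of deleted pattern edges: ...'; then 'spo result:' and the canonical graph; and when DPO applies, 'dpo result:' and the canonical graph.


dpo_applies: yes
deleted nodes (host ids): 0, 2; images of deleted pattern edges: (2,0,l); (2,1,r); (6,2,l)
spo result:
nodes: 1:W, 5:D, 6:A, 7:A
edges: (6,5,r); (6,7,l); (7,1,l); (7,5,r)
dpo result:
nodes: 1:W, 5:D, 6:A, 7:A
edges: (6,5,r); (6,7,l); (7,1,l); (7,5,r)


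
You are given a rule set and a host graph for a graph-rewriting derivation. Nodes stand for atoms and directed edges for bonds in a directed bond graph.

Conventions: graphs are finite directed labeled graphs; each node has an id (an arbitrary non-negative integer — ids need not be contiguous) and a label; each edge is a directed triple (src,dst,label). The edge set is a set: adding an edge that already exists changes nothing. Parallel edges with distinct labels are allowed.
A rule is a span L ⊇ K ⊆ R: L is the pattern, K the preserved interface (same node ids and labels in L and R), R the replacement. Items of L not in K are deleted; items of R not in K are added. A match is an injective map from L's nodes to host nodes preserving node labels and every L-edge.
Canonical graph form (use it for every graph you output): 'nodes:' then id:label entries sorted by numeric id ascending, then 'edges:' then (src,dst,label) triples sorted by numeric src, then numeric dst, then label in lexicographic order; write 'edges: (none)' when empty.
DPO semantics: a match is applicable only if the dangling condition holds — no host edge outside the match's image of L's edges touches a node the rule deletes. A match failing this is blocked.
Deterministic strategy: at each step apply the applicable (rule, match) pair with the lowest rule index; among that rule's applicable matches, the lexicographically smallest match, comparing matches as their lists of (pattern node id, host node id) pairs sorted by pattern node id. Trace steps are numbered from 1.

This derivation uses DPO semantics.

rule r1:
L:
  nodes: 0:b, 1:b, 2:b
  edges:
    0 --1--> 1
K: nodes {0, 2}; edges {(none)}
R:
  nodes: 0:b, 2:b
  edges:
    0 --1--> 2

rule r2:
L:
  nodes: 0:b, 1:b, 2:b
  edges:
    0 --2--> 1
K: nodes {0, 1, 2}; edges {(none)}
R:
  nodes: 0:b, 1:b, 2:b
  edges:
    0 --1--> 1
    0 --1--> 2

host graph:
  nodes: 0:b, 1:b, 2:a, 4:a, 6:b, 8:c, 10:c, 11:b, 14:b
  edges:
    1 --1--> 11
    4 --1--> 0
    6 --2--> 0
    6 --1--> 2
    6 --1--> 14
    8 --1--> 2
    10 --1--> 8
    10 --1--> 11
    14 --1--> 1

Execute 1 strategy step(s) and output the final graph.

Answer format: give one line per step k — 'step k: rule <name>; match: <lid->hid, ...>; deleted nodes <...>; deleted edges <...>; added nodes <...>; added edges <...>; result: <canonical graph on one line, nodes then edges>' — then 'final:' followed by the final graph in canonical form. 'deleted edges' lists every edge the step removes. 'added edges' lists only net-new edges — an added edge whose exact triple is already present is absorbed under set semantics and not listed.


step 1: rule r2; match: 0->6, 1->0, 2->1; deleted nodes (none); deleted edges (6,0,2); added nodes (none); added edges (6,0,1); (6,1,1); result: nodes: 0:b, 1:b, 2:a, 4:a, 6:b, 8:c, 10:c, 11:b, 14:b edges: (1,11,1); (4,0,1); (6,0,1); (6,1,1); (6,2,1); (6,14,1); (8,2,1); (10,8,1); (10,11,1); (14,1,1)
final:
nodes: 0:b, 1:b, 2:a, 4:a, 6:b, 8:c, 10:c, 11:b, 14:b
edges: (1,11,1); (4,0,1); (6,0,1); (6,1,1); (6,2,1); (6,14,1); (8,2,1); (10,8,1); (10,11,1); (14,1,1)
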